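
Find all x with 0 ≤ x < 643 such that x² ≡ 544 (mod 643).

228, 415

Since 643 ≡ 3 (mod 4), a square root of 544 is 544^((643+1)/4) = 544^161 mod 643.
Repeated squaring: 544^2≡156, 544^4≡545, 544^8≡602, 544^16≡395, 544^32≡419, 544^64≡22, 544^128≡484 (mod 643).
544^161 = 544^(128+32+1) ≡ 228 (mod 643).
Check: 228² = 51984 ≡ 544 (mod 643). The two roots are 228 and 415.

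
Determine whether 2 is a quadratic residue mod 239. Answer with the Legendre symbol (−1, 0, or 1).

Pull out 2: since 239 ≡ 7 (mod 8), (2/239) = +1.
Reached (1/239) = 1. Collecting the sign flips along the way, the symbol is +1.

1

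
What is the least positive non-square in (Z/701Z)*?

2

(2/701) = −1, so 2 is the smallest positive non-residue mod 701.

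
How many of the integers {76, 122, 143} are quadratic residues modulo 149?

2

(76/149) = +1 → QR.
(122/149) = -1 → non-residue.
(143/149) = +1 → QR.
Total quadratic residues among the 3: 2.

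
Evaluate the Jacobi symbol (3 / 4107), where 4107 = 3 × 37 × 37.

Reciprocity: 3 ≡ 3 and 4107 ≡ 3 (mod 4), so (3/4107) = −(4107/3).
Reduce top mod 3: now compute (0/3).
Top reduces to 0: gcd > 1, so the symbol is 0.

0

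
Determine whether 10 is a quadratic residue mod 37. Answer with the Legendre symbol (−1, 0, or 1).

1

Euler's criterion: (10/37) ≡ 10^18 (mod 37).
10^2 ≡ 26 (mod 37)
10^4 ≡ 10 (mod 37)
10^8 ≡ 26 (mod 37)
10^16 ≡ 10 (mod 37)
10^18 = 10^(16+2) ≡ 1 (mod 37).
Result is 1, so (10/37) = 1.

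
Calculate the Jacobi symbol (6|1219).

1

Pull out 2: since 1219 ≡ 3 (mod 8), (2/1219) = -1.
Reciprocity: 3 ≡ 3 and 1219 ≡ 3 (mod 4), so (3/1219) = −(1219/3).
Reduce top mod 3: now compute (1/3).
Reached (1/3) = 1. Collecting the sign flips along the way, the symbol is +1.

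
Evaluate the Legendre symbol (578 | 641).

1

Euler's criterion: (578/641) ≡ 578^320 (mod 641).
578^2 ≡ 123 (mod 641)
578^4 ≡ 386 (mod 641)
578^8 ≡ 284 (mod 641)
578^16 ≡ 531 (mod 641)
578^32 ≡ 562 (mod 641)
578^64 ≡ 472 (mod 641)
578^128 ≡ 357 (mod 641)
578^256 ≡ 531 (mod 641)
578^320 = 578^(256+64) ≡ 1 (mod 641).
Result is 1, so (578/641) = 1.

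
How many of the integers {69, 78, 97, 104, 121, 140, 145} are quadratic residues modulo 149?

(69/149) = +1 → QR.
(78/149) = -1 → non-residue.
(97/149) = -1 → non-residue.
(104/149) = +1 → QR.
(121/149) = +1 → QR.
(140/149) = +1 → QR.
(145/149) = +1 → QR.
Total quadratic residues among the 7: 5.

5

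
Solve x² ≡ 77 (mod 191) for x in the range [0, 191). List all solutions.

29, 162

Since 191 ≡ 3 (mod 4), a square root of 77 is 77^((191+1)/4) = 77^48 mod 191.
Repeated squaring: 77^2≡8, 77^4≡64, 77^8≡85, 77^16≡158, 77^32≡134 (mod 191).
77^48 = 77^(32+16) ≡ 162 (mod 191).
Check: 162² = 26244 ≡ 77 (mod 191). The two roots are 29 and 162.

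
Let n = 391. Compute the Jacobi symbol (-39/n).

First reduce: -39 ≡ 352 (mod 391).
Pull out 2^5: since 391 ≡ 7 (mod 8), (2/391) = +1, so (2/391)^5 = +1.
Reciprocity: 11 ≡ 3 and 391 ≡ 3 (mod 4), so (11/391) = −(391/11).
Reduce top mod 11: now compute (6/11).
Pull out 2: since 11 ≡ 3 (mod 8), (2/11) = -1.
Reciprocity: 3 ≡ 3 and 11 ≡ 3 (mod 4), so (3/11) = −(11/3).
Reduce top mod 3: now compute (2/3).
Pull out 2: since 3 ≡ 3 (mod 8), (2/3) = -1.
Reached (1/3) = 1. Collecting the sign flips along the way, the symbol is +1.

1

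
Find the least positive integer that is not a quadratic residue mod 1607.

(2/1607) = +1, so 2 is a residue.
(3/1607) = +1, so 3 is a residue.
(4/1607) = +1, so 4 is a residue.
(5/1607) = −1, so 5 is the smallest positive non-residue mod 1607.

5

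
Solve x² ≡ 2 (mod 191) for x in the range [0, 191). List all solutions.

57, 134

Since 191 ≡ 3 (mod 4), a square root of 2 is 2^((191+1)/4) = 2^48 mod 191.
Repeated squaring: 2^2≡4, 2^4≡16, 2^8≡65, 2^16≡23, 2^32≡147 (mod 191).
2^48 = 2^(32+16) ≡ 134 (mod 191).
Check: 134² = 17956 ≡ 2 (mod 191). The two roots are 57 and 134.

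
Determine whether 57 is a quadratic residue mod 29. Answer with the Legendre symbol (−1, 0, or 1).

1

Euler's criterion: (57/29) ≡ 28^14 (mod 29).
28^2 ≡ 1 (mod 29)
28^4 ≡ 1 (mod 29)
28^8 ≡ 1 (mod 29)
28^14 = 28^(8+4+2) ≡ 1 (mod 29).
Result is 1, so (57/29) = 1.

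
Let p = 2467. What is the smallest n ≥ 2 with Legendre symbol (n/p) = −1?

(2/2467) = −1, so 2 is the smallest positive non-residue mod 2467.

2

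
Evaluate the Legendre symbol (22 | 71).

Euler's criterion: (22/71) ≡ 22^35 (mod 71).
22^2 ≡ 58 (mod 71)
22^4 ≡ 27 (mod 71)
22^8 ≡ 19 (mod 71)
22^16 ≡ 6 (mod 71)
22^32 ≡ 36 (mod 71)
22^35 = 22^(32+2+1) ≡ 70 (mod 71).
Result is 70 ≡ −1, so (22/71) = −1.

-1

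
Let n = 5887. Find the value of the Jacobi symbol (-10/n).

First reduce: -10 ≡ 5877 (mod 5887).
Reciprocity: 5877 ≡ 1 and 5887 ≡ 3 (mod 4), so (5877/5887) = +(5887/5877).
Reduce top mod 5877: now compute (10/5877).
Pull out 2: since 5877 ≡ 5 (mod 8), (2/5877) = -1.
Reciprocity: 5 ≡ 1 and 5877 ≡ 1 (mod 4), so (5/5877) = +(5877/5).
Reduce top mod 5: now compute (2/5).
Pull out 2: since 5 ≡ 5 (mod 8), (2/5) = -1.
Reached (1/5) = 1. Collecting the sign flips along the way, the symbol is +1.

1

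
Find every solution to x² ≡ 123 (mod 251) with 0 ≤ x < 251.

25, 226

Since 251 ≡ 3 (mod 4), a square root of 123 is 123^((251+1)/4) = 123^63 mod 251.
Repeated squaring: 123^2≡69, 123^4≡243, 123^8≡64, 123^16≡80, 123^32≡125 (mod 251).
123^63 = 123^(32+16+8+4+2+1) ≡ 25 (mod 251).
Check: 25² = 625 ≡ 123 (mod 251). The two roots are 25 and 226.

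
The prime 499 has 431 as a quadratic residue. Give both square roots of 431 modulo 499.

232, 267

Since 499 ≡ 3 (mod 4), a square root of 431 is 431^((499+1)/4) = 431^125 mod 499.
Repeated squaring: 431^2≡133, 431^4≡224, 431^8≡276, 431^16≡328, 431^32≡299, 431^64≡80 (mod 499).
431^125 = 431^(64+32+16+8+4+1) ≡ 267 (mod 499).
Check: 267² = 71289 ≡ 431 (mod 499). The two roots are 232 and 267.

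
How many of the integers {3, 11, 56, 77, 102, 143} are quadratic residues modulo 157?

4

(3/157) = +1 → QR.
(11/157) = +1 → QR.
(56/157) = +1 → QR.
(77/157) = -1 → non-residue.
(102/157) = -1 → non-residue.
(143/157) = +1 → QR.
Total quadratic residues among the 6: 4.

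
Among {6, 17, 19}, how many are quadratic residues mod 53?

2

(6/53) = +1 → QR.
(17/53) = +1 → QR.
(19/53) = -1 → non-residue.
Total quadratic residues among the 3: 2.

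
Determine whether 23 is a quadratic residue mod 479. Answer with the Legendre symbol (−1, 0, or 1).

1

Euler's criterion: (23/479) ≡ 23^239 (mod 479).
23^2 ≡ 50 (mod 479)
23^4 ≡ 105 (mod 479)
23^8 ≡ 8 (mod 479)
23^16 ≡ 64 (mod 479)
23^32 ≡ 264 (mod 479)
23^64 ≡ 241 (mod 479)
23^128 ≡ 122 (mod 479)
23^239 = 23^(128+64+32+8+4+2+1) ≡ 1 (mod 479).
Result is 1, so (23/479) = 1.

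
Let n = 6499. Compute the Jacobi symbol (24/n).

1

Pull out 2^3: since 6499 ≡ 3 (mod 8), (2/6499) = -1, so (2/6499)^3 = -1.
Reciprocity: 3 ≡ 3 and 6499 ≡ 3 (mod 4), so (3/6499) = −(6499/3).
Reduce top mod 3: now compute (1/3).
Reached (1/3) = 1. Collecting the sign flips along the way, the symbol is +1.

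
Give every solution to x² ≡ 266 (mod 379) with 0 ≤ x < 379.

Since 379 ≡ 3 (mod 4), a square root of 266 is 266^((379+1)/4) = 266^95 mod 379.
Repeated squaring: 266^2≡262, 266^4≡45, 266^8≡130, 266^16≡224, 266^32≡148, 266^64≡301 (mod 379).
266^95 = 266^(64+16+8+4+2+1) ≡ 347 (mod 379).
Check: 347² = 120409 ≡ 266 (mod 379). The two roots are 32 and 347.

32, 347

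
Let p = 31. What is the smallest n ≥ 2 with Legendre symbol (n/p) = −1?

(2/31) = +1, so 2 is a residue.
(3/31) = −1, so 3 is the smallest positive non-residue mod 31.

3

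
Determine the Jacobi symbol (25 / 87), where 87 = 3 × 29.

1

Reciprocity: 25 ≡ 1 and 87 ≡ 3 (mod 4), so (25/87) = +(87/25).
Reduce top mod 25: now compute (12/25).
Pull out 2^2: since 25 ≡ 1 (mod 8), (2/25) = +1, so (2/25)^2 = +1.
Reciprocity: 3 ≡ 3 and 25 ≡ 1 (mod 4), so (3/25) = +(25/3).
Reduce top mod 3: now compute (1/3).
Reached (1/3) = 1. Collecting the sign flips along the way, the symbol is +1.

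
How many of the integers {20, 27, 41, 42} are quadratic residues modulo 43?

(20/43) = -1 → non-residue.
(27/43) = -1 → non-residue.
(41/43) = +1 → QR.
(42/43) = -1 → non-residue.
Total quadratic residues among the 4: 1.

1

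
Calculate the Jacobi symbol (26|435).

1

Pull out 2: since 435 ≡ 3 (mod 8), (2/435) = -1.
Reciprocity: 13 ≡ 1 and 435 ≡ 3 (mod 4), so (13/435) = +(435/13).
Reduce top mod 13: now compute (6/13).
Pull out 2: since 13 ≡ 5 (mod 8), (2/13) = -1.
Reciprocity: 3 ≡ 3 and 13 ≡ 1 (mod 4), so (3/13) = +(13/3).
Reduce top mod 3: now compute (1/3).
Reached (1/3) = 1. Collecting the sign flips along the way, the symbol is +1.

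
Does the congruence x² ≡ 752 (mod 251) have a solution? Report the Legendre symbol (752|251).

Euler's criterion: (752/251) ≡ 250^125 (mod 251).
250^2 ≡ 1 (mod 251)
250^4 ≡ 1 (mod 251)
250^8 ≡ 1 (mod 251)
250^16 ≡ 1 (mod 251)
250^32 ≡ 1 (mod 251)
250^64 ≡ 1 (mod 251)
250^125 = 250^(64+32+16+8+4+1) ≡ 250 (mod 251).
Result is 250 ≡ −1, so (752/251) = −1.

-1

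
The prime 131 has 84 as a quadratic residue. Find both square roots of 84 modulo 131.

Since 131 ≡ 3 (mod 4), a square root of 84 is 84^((131+1)/4) = 84^33 mod 131.
Repeated squaring: 84^2≡113, 84^4≡62, 84^8≡45, 84^16≡60, 84^32≡63 (mod 131).
84^33 = 84^(32+1) ≡ 52 (mod 131).
Check: 52² = 2704 ≡ 84 (mod 131). The two roots are 52 and 79.

52, 79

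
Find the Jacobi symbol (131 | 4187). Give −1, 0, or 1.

Reciprocity: 131 ≡ 3 and 4187 ≡ 3 (mod 4), so (131/4187) = −(4187/131).
Reduce top mod 131: now compute (126/131).
Pull out 2: since 131 ≡ 3 (mod 8), (2/131) = -1.
Reciprocity: 63 ≡ 3 and 131 ≡ 3 (mod 4), so (63/131) = −(131/63).
Reduce top mod 63: now compute (5/63).
Reciprocity: 5 ≡ 1 and 63 ≡ 3 (mod 4), so (5/63) = +(63/5).
Reduce top mod 5: now compute (3/5).
Reciprocity: 3 ≡ 3 and 5 ≡ 1 (mod 4), so (3/5) = +(5/3).
Reduce top mod 3: now compute (2/3).
Pull out 2: since 3 ≡ 3 (mod 8), (2/3) = -1.
Reached (1/3) = 1. Collecting the sign flips along the way, the symbol is +1.

1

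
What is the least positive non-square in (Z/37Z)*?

2

(2/37) = −1, so 2 is the smallest positive non-residue mod 37.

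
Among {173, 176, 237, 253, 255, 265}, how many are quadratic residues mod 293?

3

(173/293) = -1 → non-residue.
(176/293) = -1 → non-residue.
(237/293) = +1 → QR.
(253/293) = +1 → QR.
(255/293) = +1 → QR.
(265/293) = -1 → non-residue.
Total quadratic residues among the 6: 3.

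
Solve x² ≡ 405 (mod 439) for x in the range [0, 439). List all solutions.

Since 439 ≡ 3 (mod 4), a square root of 405 is 405^((439+1)/4) = 405^110 mod 439.
Repeated squaring: 405^2≡278, 405^4≡20, 405^8≡400, 405^16≡204, 405^32≡350, 405^64≡19 (mod 439).
405^110 = 405^(64+32+8+4+2) ≡ 373 (mod 439).
Check: 373² = 139129 ≡ 405 (mod 439). The two roots are 66 and 373.

66, 373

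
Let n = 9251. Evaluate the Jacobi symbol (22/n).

0

Pull out 2: since 9251 ≡ 3 (mod 8), (2/9251) = -1.
Reciprocity: 11 ≡ 3 and 9251 ≡ 3 (mod 4), so (11/9251) = −(9251/11).
Reduce top mod 11: now compute (0/11).
Top reduces to 0: gcd > 1, so the symbol is 0.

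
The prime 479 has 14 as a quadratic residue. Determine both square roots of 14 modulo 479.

79, 400

Since 479 ≡ 3 (mod 4), a square root of 14 is 14^((479+1)/4) = 14^120 mod 479.
Repeated squaring: 14^2≡196, 14^4≡96, 14^8≡115, 14^16≡292, 14^32≡2, 14^64≡4 (mod 479).
14^120 = 14^(64+32+16+8) ≡ 400 (mod 479).
Check: 400² = 160000 ≡ 14 (mod 479). The two roots are 79 and 400.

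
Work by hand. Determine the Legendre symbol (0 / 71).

0

Top reduces to 0: gcd > 1, so the symbol is 0.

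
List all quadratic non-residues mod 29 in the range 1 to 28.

2, 3, 8, 10, 11, 12, 14, 15, 17, 18, 19, 21, 26, 27

Square k = 1,…,14 (k and 29−k give the same square):
1²=1, 2²=4, 3²=9, 4²=16, 5²=25, 6²≡7, 7²≡20, 8²≡6, 9²≡23, 10²≡13, 11²≡5, 12²≡28, 13²≡24, 14²≡22 (mod 29).
The residues are {1, 4, 5, 6, 7, 9, 13, 16, 20, 22, 23, 24, 25, 28}; the non-residues are the remaining 14 nonzero classes.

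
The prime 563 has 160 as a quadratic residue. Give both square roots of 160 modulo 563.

Since 563 ≡ 3 (mod 4), a square root of 160 is 160^((563+1)/4) = 160^141 mod 563.
Repeated squaring: 160^2≡265, 160^4≡413, 160^8≡543, 160^16≡400, 160^32≡108, 160^64≡404, 160^128≡509 (mod 563).
160^141 = 160^(128+8+4+1) ≡ 520 (mod 563).
Check: 520² = 270400 ≡ 160 (mod 563). The two roots are 43 and 520.

43, 520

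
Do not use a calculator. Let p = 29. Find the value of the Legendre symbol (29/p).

0

First reduce: 29 ≡ 0 (mod 29).
Top reduces to 0: gcd > 1, so the symbol is 0.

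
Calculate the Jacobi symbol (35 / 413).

Reciprocity: 35 ≡ 3 and 413 ≡ 1 (mod 4), so (35/413) = +(413/35).
Reduce top mod 35: now compute (28/35).
Pull out 2^2: since 35 ≡ 3 (mod 8), (2/35) = -1, so (2/35)^2 = +1.
Reciprocity: 7 ≡ 3 and 35 ≡ 3 (mod 4), so (7/35) = −(35/7).
Reduce top mod 7: now compute (0/7).
Top reduces to 0: gcd > 1, so the symbol is 0.

0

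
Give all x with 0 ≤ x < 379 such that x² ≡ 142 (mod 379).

Since 379 ≡ 3 (mod 4), a square root of 142 is 142^((379+1)/4) = 142^95 mod 379.
Repeated squaring: 142^2≡77, 142^4≡244, 142^8≡33, 142^16≡331, 142^32≡30, 142^64≡142 (mod 379).
142^95 = 142^(64+16+8+4+2+1) ≡ 30 (mod 379).
Check: 30² = 900 ≡ 142 (mod 379). The two roots are 30 and 349.

30, 349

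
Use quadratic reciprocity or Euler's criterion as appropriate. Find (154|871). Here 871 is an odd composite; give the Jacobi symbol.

1

Pull out 2: since 871 ≡ 7 (mod 8), (2/871) = +1.
Reciprocity: 77 ≡ 1 and 871 ≡ 3 (mod 4), so (77/871) = +(871/77).
Reduce top mod 77: now compute (24/77).
Pull out 2^3: since 77 ≡ 5 (mod 8), (2/77) = -1, so (2/77)^3 = -1.
Reciprocity: 3 ≡ 3 and 77 ≡ 1 (mod 4), so (3/77) = +(77/3).
Reduce top mod 3: now compute (2/3).
Pull out 2: since 3 ≡ 3 (mod 8), (2/3) = -1.
Reached (1/3) = 1. Collecting the sign flips along the way, the symbol is +1.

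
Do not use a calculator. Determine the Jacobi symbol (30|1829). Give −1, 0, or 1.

Pull out 2: since 1829 ≡ 5 (mod 8), (2/1829) = -1.
Reciprocity: 15 ≡ 3 and 1829 ≡ 1 (mod 4), so (15/1829) = +(1829/15).
Reduce top mod 15: now compute (14/15).
Pull out 2: since 15 ≡ 7 (mod 8), (2/15) = +1.
Reciprocity: 7 ≡ 3 and 15 ≡ 3 (mod 4), so (7/15) = −(15/7).
Reduce top mod 7: now compute (1/7).
Reached (1/7) = 1. Collecting the sign flips along the way, the symbol is +1.

1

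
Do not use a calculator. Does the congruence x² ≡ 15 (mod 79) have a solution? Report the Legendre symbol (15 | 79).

-1

Reciprocity: 15 ≡ 3 and 79 ≡ 3 (mod 4), so (15/79) = −(79/15).
Reduce top mod 15: now compute (4/15).
Pull out 2^2: since 15 ≡ 7 (mod 8), (2/15) = +1, so (2/15)^2 = +1.
Reached (1/15) = 1. Collecting the sign flips along the way, the symbol is -1.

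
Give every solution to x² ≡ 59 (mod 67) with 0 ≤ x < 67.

Since 67 ≡ 3 (mod 4), a square root of 59 is 59^((67+1)/4) = 59^17 mod 67.
Repeated squaring: 59^2≡64, 59^4≡9, 59^8≡14, 59^16≡62 (mod 67).
59^17 = 59^(16+1) ≡ 40 (mod 67).
Check: 40² = 1600 ≡ 59 (mod 67). The two roots are 27 and 40.

27, 40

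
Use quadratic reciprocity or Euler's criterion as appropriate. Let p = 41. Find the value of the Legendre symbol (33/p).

Euler's criterion: (33/41) ≡ 33^20 (mod 41).
33^2 ≡ 23 (mod 41)
33^4 ≡ 37 (mod 41)
33^8 ≡ 16 (mod 41)
33^16 ≡ 10 (mod 41)
33^20 = 33^(16+4) ≡ 1 (mod 41).
Result is 1, so (33/41) = 1.

1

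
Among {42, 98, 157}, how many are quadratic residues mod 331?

(42/331) = -1 → non-residue.
(98/331) = -1 → non-residue.
(157/331) = +1 → QR.
Total quadratic residues among the 3: 1.

1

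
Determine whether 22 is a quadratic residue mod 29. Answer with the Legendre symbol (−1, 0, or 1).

Euler's criterion: (22/29) ≡ 22^14 (mod 29).
22^2 ≡ 20 (mod 29)
22^4 ≡ 23 (mod 29)
22^8 ≡ 7 (mod 29)
22^14 = 22^(8+4+2) ≡ 1 (mod 29).
Result is 1, so (22/29) = 1.

1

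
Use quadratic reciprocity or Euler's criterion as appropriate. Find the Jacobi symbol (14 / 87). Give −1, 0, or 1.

Pull out 2: since 87 ≡ 7 (mod 8), (2/87) = +1.
Reciprocity: 7 ≡ 3 and 87 ≡ 3 (mod 4), so (7/87) = −(87/7).
Reduce top mod 7: now compute (3/7).
Reciprocity: 3 ≡ 3 and 7 ≡ 3 (mod 4), so (3/7) = −(7/3).
Reduce top mod 3: now compute (1/3).
Reached (1/3) = 1. Collecting the sign flips along the way, the symbol is +1.

1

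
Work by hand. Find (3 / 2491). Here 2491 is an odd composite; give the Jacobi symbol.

-1

Reciprocity: 3 ≡ 3 and 2491 ≡ 3 (mod 4), so (3/2491) = −(2491/3).
Reduce top mod 3: now compute (1/3).
Reached (1/3) = 1. Collecting the sign flips along the way, the symbol is -1.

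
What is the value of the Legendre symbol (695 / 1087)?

Euler's criterion: (695/1087) ≡ 695^543 (mod 1087).
695^2 ≡ 397 (mod 1087)
695^4 ≡ 1081 (mod 1087)
695^8 ≡ 36 (mod 1087)
695^16 ≡ 209 (mod 1087)
695^32 ≡ 201 (mod 1087)
695^64 ≡ 182 (mod 1087)
695^128 ≡ 514 (mod 1087)
695^256 ≡ 55 (mod 1087)
695^512 ≡ 851 (mod 1087)
695^543 = 695^(512+16+8+4+2+1) ≡ 1086 (mod 1087).
Result is 1086 ≡ −1, so (695/1087) = −1.

-1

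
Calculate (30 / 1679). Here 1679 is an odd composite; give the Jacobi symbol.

Pull out 2: since 1679 ≡ 7 (mod 8), (2/1679) = +1.
Reciprocity: 15 ≡ 3 and 1679 ≡ 3 (mod 4), so (15/1679) = −(1679/15).
Reduce top mod 15: now compute (14/15).
Pull out 2: since 15 ≡ 7 (mod 8), (2/15) = +1.
Reciprocity: 7 ≡ 3 and 15 ≡ 3 (mod 4), so (7/15) = −(15/7).
Reduce top mod 7: now compute (1/7).
Reached (1/7) = 1. Collecting the sign flips along the way, the symbol is +1.

1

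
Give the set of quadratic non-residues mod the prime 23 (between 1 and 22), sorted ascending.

Square k = 1,…,11 (k and 23−k give the same square):
1²=1, 2²=4, 3²=9, 4²=16, 5²≡2, 6²≡13, 7²≡3, 8²≡18, 9²≡12, 10²≡8, 11²≡6 (mod 23).
The residues are {1, 2, 3, 4, 6, 8, 9, 12, 13, 16, 18}; the non-residues are the remaining 11 nonzero classes.

5 7 10 11 14 15 17 19 20 21 22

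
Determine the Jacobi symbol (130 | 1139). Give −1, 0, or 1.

1

Pull out 2: since 1139 ≡ 3 (mod 8), (2/1139) = -1.
Reciprocity: 65 ≡ 1 and 1139 ≡ 3 (mod 4), so (65/1139) = +(1139/65).
Reduce top mod 65: now compute (34/65).
Pull out 2: since 65 ≡ 1 (mod 8), (2/65) = +1.
Reciprocity: 17 ≡ 1 and 65 ≡ 1 (mod 4), so (17/65) = +(65/17).
Reduce top mod 17: now compute (14/17).
Pull out 2: since 17 ≡ 1 (mod 8), (2/17) = +1.
Reciprocity: 7 ≡ 3 and 17 ≡ 1 (mod 4), so (7/17) = +(17/7).
Reduce top mod 7: now compute (3/7).
Reciprocity: 3 ≡ 3 and 7 ≡ 3 (mod 4), so (3/7) = −(7/3).
Reduce top mod 3: now compute (1/3).
Reached (1/3) = 1. Collecting the sign flips along the way, the symbol is +1.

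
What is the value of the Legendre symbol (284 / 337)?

-1

Pull out 2^2: since 337 ≡ 1 (mod 8), (2/337) = +1, so (2/337)^2 = +1.
Reciprocity: 71 ≡ 3 and 337 ≡ 1 (mod 4), so (71/337) = +(337/71).
Reduce top mod 71: now compute (53/71).
Reciprocity: 53 ≡ 1 and 71 ≡ 3 (mod 4), so (53/71) = +(71/53).
Reduce top mod 53: now compute (18/53).
Pull out 2: since 53 ≡ 5 (mod 8), (2/53) = -1.
Reciprocity: 9 ≡ 1 and 53 ≡ 1 (mod 4), so (9/53) = +(53/9).
Reduce top mod 9: now compute (8/9).
Pull out 2^3: since 9 ≡ 1 (mod 8), (2/9) = +1, so (2/9)^3 = +1.
Reached (1/9) = 1. Collecting the sign flips along the way, the symbol is -1.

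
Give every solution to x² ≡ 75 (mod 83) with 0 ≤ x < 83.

Since 83 ≡ 3 (mod 4), a square root of 75 is 75^((83+1)/4) = 75^21 mod 83.
Repeated squaring: 75^2≡64, 75^4≡29, 75^8≡11, 75^16≡38 (mod 83).
75^21 = 75^(16+4+1) ≡ 65 (mod 83).
Check: 65² = 4225 ≡ 75 (mod 83). The two roots are 18 and 65.

18, 65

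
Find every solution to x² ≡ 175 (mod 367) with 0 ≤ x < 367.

Since 367 ≡ 3 (mod 4), a square root of 175 is 175^((367+1)/4) = 175^92 mod 367.
Repeated squaring: 175^2≡164, 175^4≡105, 175^8≡15, 175^16≡225, 175^32≡346, 175^64≡74 (mod 367).
175^92 = 175^(64+16+8+4) ≡ 132 (mod 367).
Check: 132² = 17424 ≡ 175 (mod 367). The two roots are 132 and 235.

132, 235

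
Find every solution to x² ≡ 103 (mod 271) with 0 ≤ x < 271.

Since 271 ≡ 3 (mod 4), a square root of 103 is 103^((271+1)/4) = 103^68 mod 271.
Repeated squaring: 103^2≡40, 103^4≡245, 103^8≡134, 103^16≡70, 103^32≡22, 103^64≡213 (mod 271).
103^68 = 103^(64+4) ≡ 153 (mod 271).
Check: 153² = 23409 ≡ 103 (mod 271). The two roots are 118 and 153.

118, 153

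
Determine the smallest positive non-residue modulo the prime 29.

(2/29) = −1, so 2 is the smallest positive non-residue mod 29.

2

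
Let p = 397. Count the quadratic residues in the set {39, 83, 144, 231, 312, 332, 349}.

(39/397) = -1 → non-residue.
(83/397) = +1 → QR.
(144/397) = +1 → QR.
(231/397) = -1 → non-residue.
(312/397) = +1 → QR.
(332/397) = +1 → QR.
(349/397) = +1 → QR.
Total quadratic residues among the 7: 5.

5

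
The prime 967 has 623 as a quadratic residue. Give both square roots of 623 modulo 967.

119, 848

Since 967 ≡ 3 (mod 4), a square root of 623 is 623^((967+1)/4) = 623^242 mod 967.
Repeated squaring: 623^2≡362, 623^4≡499, 623^8≡482, 623^16≡244, 623^32≡549, 623^64≡664, 623^128≡911 (mod 967).
623^242 = 623^(128+64+32+16+2) ≡ 848 (mod 967).
Check: 848² = 719104 ≡ 623 (mod 967). The two roots are 119 and 848.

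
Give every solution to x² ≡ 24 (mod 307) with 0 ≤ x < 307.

Since 307 ≡ 3 (mod 4), a square root of 24 is 24^((307+1)/4) = 24^77 mod 307.
Repeated squaring: 24^2≡269, 24^4≡216, 24^8≡299, 24^16≡64, 24^32≡105, 24^64≡280 (mod 307).
24^77 = 24^(64+8+4+1) ≡ 115 (mod 307).
Check: 115² = 13225 ≡ 24 (mod 307). The two roots are 115 and 192.

115, 192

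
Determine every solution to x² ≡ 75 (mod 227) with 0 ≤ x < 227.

Since 227 ≡ 3 (mod 4), a square root of 75 is 75^((227+1)/4) = 75^57 mod 227.
Repeated squaring: 75^2≡177, 75^4≡3, 75^8≡9, 75^16≡81, 75^32≡205 (mod 227).
75^57 = 75^(32+16+8+1) ≡ 23 (mod 227).
Check: 23² = 529 ≡ 75 (mod 227). The two roots are 23 and 204.

23, 204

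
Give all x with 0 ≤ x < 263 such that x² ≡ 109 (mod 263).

114, 149

Since 263 ≡ 3 (mod 4), a square root of 109 is 109^((263+1)/4) = 109^66 mod 263.
Repeated squaring: 109^2≡46, 109^4≡12, 109^8≡144, 109^16≡222, 109^32≡103, 109^64≡89 (mod 263).
109^66 = 109^(64+2) ≡ 149 (mod 263).
Check: 149² = 22201 ≡ 109 (mod 263). The two roots are 114 and 149.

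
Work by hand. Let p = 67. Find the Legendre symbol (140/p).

First reduce: 140 ≡ 6 (mod 67).
Pull out 2: since 67 ≡ 3 (mod 8), (2/67) = -1.
Reciprocity: 3 ≡ 3 and 67 ≡ 3 (mod 4), so (3/67) = −(67/3).
Reduce top mod 3: now compute (1/3).
Reached (1/3) = 1. Collecting the sign flips along the way, the symbol is +1.

1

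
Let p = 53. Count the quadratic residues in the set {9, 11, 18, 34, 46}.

(9/53) = +1 → QR.
(11/53) = +1 → QR.
(18/53) = -1 → non-residue.
(34/53) = -1 → non-residue.
(46/53) = +1 → QR.
Total quadratic residues among the 5: 3.

3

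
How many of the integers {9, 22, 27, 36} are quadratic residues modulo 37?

(9/37) = +1 → QR.
(22/37) = -1 → non-residue.
(27/37) = +1 → QR.
(36/37) = +1 → QR.
Total quadratic residues among the 4: 3.

3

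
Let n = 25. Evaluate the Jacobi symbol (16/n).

Pull out 2^4: since 25 ≡ 1 (mod 8), (2/25) = +1, so (2/25)^4 = +1.
Reached (1/25) = 1. Collecting the sign flips along the way, the symbol is +1.

1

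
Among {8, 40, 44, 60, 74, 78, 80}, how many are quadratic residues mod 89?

(8/89) = +1 → QR.
(40/89) = +1 → QR.
(44/89) = +1 → QR.
(60/89) = -1 → non-residue.
(74/89) = -1 → non-residue.
(78/89) = +1 → QR.
(80/89) = +1 → QR.
Total quadratic residues among the 7: 5.

5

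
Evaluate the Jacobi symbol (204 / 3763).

1

Pull out 2^2: since 3763 ≡ 3 (mod 8), (2/3763) = -1, so (2/3763)^2 = +1.
Reciprocity: 51 ≡ 3 and 3763 ≡ 3 (mod 4), so (51/3763) = −(3763/51).
Reduce top mod 51: now compute (40/51).
Pull out 2^3: since 51 ≡ 3 (mod 8), (2/51) = -1, so (2/51)^3 = -1.
Reciprocity: 5 ≡ 1 and 51 ≡ 3 (mod 4), so (5/51) = +(51/5).
Reduce top mod 5: now compute (1/5).
Reached (1/5) = 1. Collecting the sign flips along the way, the symbol is +1.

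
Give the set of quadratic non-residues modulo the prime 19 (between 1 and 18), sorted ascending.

2 3 8 10 12 13 14 15 18

Square k = 1,…,9 (k and 19−k give the same square):
1²=1, 2²=4, 3²=9, 4²=16, 5²≡6, 6²≡17, 7²≡11, 8²≡7, 9²≡5 (mod 19).
The residues are {1, 4, 5, 6, 7, 9, 11, 16, 17}; the non-residues are the remaining 9 nonzero classes.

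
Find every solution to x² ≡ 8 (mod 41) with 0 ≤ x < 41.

41 ≡ 1 (mod 4), so we find a root by search.
Trying successive values, 7² = 49 ≡ 8 (mod 41). The other root is 41 − 7 = 34.

7, 34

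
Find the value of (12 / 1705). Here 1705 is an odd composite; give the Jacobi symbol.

Pull out 2^2: since 1705 ≡ 1 (mod 8), (2/1705) = +1, so (2/1705)^2 = +1.
Reciprocity: 3 ≡ 3 and 1705 ≡ 1 (mod 4), so (3/1705) = +(1705/3).
Reduce top mod 3: now compute (1/3).
Reached (1/3) = 1. Collecting the sign flips along the way, the symbol is +1.

1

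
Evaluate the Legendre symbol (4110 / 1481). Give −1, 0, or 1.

First reduce: 4110 ≡ 1148 (mod 1481).
Pull out 2^2: since 1481 ≡ 1 (mod 8), (2/1481) = +1, so (2/1481)^2 = +1.
Reciprocity: 287 ≡ 3 and 1481 ≡ 1 (mod 4), so (287/1481) = +(1481/287).
Reduce top mod 287: now compute (46/287).
Pull out 2: since 287 ≡ 7 (mod 8), (2/287) = +1.
Reciprocity: 23 ≡ 3 and 287 ≡ 3 (mod 4), so (23/287) = −(287/23).
Reduce top mod 23: now compute (11/23).
Reciprocity: 11 ≡ 3 and 23 ≡ 3 (mod 4), so (11/23) = −(23/11).
Reduce top mod 11: now compute (1/11).
Reached (1/11) = 1. Collecting the sign flips along the way, the symbol is +1.

1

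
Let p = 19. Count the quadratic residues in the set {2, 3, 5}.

1

(2/19) = -1 → non-residue.
(3/19) = -1 → non-residue.
(5/19) = +1 → QR.
Total quadratic residues among the 3: 1.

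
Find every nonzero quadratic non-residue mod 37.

Square k = 1,…,18 (k and 37−k give the same square):
1²=1, 2²=4, 3²=9, 4²=16, 5²=25, 6²=36, 7²≡12, 8²≡27, 9²≡7, 10²≡26, 11²≡10, 12²≡33, 13²≡21, 14²≡11, 15²≡3, 16²≡34, 17²≡30, 18²≡28 (mod 37).
The residues are {1, 3, 4, 7, 9, 10, 11, 12, 16, 21, 25, 26, 27, 28, 30, 33, 34, 36}; the non-residues are the remaining 18 nonzero classes.

2 5 6 8 13 14 15 17 18 19 20 22 23 24 29 31 32 35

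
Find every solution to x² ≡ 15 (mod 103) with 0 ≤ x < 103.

18, 85

Since 103 ≡ 3 (mod 4), a square root of 15 is 15^((103+1)/4) = 15^26 mod 103.
Repeated squaring: 15^2≡19, 15^4≡52, 15^8≡26, 15^16≡58 (mod 103).
15^26 = 15^(16+8+2) ≡ 18 (mod 103).
Check: 18² = 324 ≡ 15 (mod 103). The two roots are 18 and 85.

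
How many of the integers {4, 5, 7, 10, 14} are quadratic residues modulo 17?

(4/17) = +1 → QR.
(5/17) = -1 → non-residue.
(7/17) = -1 → non-residue.
(10/17) = -1 → non-residue.
(14/17) = -1 → non-residue.
Total quadratic residues among the 5: 1.

1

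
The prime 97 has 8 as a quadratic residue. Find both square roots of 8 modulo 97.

97 ≡ 1 (mod 4), so we find a root by search.
Trying successive values, 28² = 784 ≡ 8 (mod 97). The other root is 97 − 28 = 69.

28, 69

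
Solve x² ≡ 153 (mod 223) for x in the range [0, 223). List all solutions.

61, 162

Since 223 ≡ 3 (mod 4), a square root of 153 is 153^((223+1)/4) = 153^56 mod 223.
Repeated squaring: 153^2≡217, 153^4≡36, 153^8≡181, 153^16≡203, 153^32≡177 (mod 223).
153^56 = 153^(32+16+8) ≡ 162 (mod 223).
Check: 162² = 26244 ≡ 153 (mod 223). The two roots are 61 and 162.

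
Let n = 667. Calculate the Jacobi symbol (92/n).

0

Pull out 2^2: since 667 ≡ 3 (mod 8), (2/667) = -1, so (2/667)^2 = +1.
Reciprocity: 23 ≡ 3 and 667 ≡ 3 (mod 4), so (23/667) = −(667/23).
Reduce top mod 23: now compute (0/23).
Top reduces to 0: gcd > 1, so the symbol is 0.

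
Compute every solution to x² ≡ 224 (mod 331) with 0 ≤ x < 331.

104, 227

Since 331 ≡ 3 (mod 4), a square root of 224 is 224^((331+1)/4) = 224^83 mod 331.
Repeated squaring: 224^2≡195, 224^4≡291, 224^8≡276, 224^16≡46, 224^32≡130, 224^64≡19 (mod 331).
224^83 = 224^(64+16+2+1) ≡ 104 (mod 331).
Check: 104² = 10816 ≡ 224 (mod 331). The two roots are 104 and 227.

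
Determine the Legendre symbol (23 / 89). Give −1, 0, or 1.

Reciprocity: 23 ≡ 3 and 89 ≡ 1 (mod 4), so (23/89) = +(89/23).
Reduce top mod 23: now compute (20/23).
Pull out 2^2: since 23 ≡ 7 (mod 8), (2/23) = +1, so (2/23)^2 = +1.
Reciprocity: 5 ≡ 1 and 23 ≡ 3 (mod 4), so (5/23) = +(23/5).
Reduce top mod 5: now compute (3/5).
Reciprocity: 3 ≡ 3 and 5 ≡ 1 (mod 4), so (3/5) = +(5/3).
Reduce top mod 3: now compute (2/3).
Pull out 2: since 3 ≡ 3 (mod 8), (2/3) = -1.
Reached (1/3) = 1. Collecting the sign flips along the way, the symbol is -1.

-1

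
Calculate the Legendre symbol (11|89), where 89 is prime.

Euler's criterion: (11/89) ≡ 11^44 (mod 89).
11^2 ≡ 32 (mod 89)
11^4 ≡ 45 (mod 89)
11^8 ≡ 67 (mod 89)
11^16 ≡ 39 (mod 89)
11^32 ≡ 8 (mod 89)
11^44 = 11^(32+8+4) ≡ 1 (mod 89).
Result is 1, so (11/89) = 1.

1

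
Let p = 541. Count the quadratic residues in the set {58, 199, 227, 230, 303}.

(58/541) = +1 → QR.
(199/541) = -1 → non-residue.
(227/541) = +1 → QR.
(230/541) = -1 → non-residue.
(303/541) = +1 → QR.
Total quadratic residues among the 5: 3.

3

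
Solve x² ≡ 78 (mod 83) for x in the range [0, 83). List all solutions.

Since 83 ≡ 3 (mod 4), a square root of 78 is 78^((83+1)/4) = 78^21 mod 83.
Repeated squaring: 78^2≡25, 78^4≡44, 78^8≡27, 78^16≡65 (mod 83).
78^21 = 78^(16+4+1) ≡ 59 (mod 83).
Check: 59² = 3481 ≡ 78 (mod 83). The two roots are 24 and 59.

24, 59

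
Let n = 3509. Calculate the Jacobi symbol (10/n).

Pull out 2: since 3509 ≡ 5 (mod 8), (2/3509) = -1.
Reciprocity: 5 ≡ 1 and 3509 ≡ 1 (mod 4), so (5/3509) = +(3509/5).
Reduce top mod 5: now compute (4/5).
Pull out 2^2: since 5 ≡ 5 (mod 8), (2/5) = -1, so (2/5)^2 = +1.
Reached (1/5) = 1. Collecting the sign flips along the way, the symbol is -1.

-1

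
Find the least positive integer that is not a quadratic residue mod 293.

(2/293) = −1, so 2 is the smallest positive non-residue mod 293.

2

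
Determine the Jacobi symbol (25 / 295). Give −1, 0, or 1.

Reciprocity: 25 ≡ 1 and 295 ≡ 3 (mod 4), so (25/295) = +(295/25).
Reduce top mod 25: now compute (20/25).
Pull out 2^2: since 25 ≡ 1 (mod 8), (2/25) = +1, so (2/25)^2 = +1.
Reciprocity: 5 ≡ 1 and 25 ≡ 1 (mod 4), so (5/25) = +(25/5).
Reduce top mod 5: now compute (0/5).
Top reduces to 0: gcd > 1, so the symbol is 0.

0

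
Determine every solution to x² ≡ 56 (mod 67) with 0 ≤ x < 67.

Since 67 ≡ 3 (mod 4), a square root of 56 is 56^((67+1)/4) = 56^17 mod 67.
Repeated squaring: 56^2≡54, 56^4≡35, 56^8≡19, 56^16≡26 (mod 67).
56^17 = 56^(16+1) ≡ 49 (mod 67).
Check: 49² = 2401 ≡ 56 (mod 67). The two roots are 18 and 49.

18, 49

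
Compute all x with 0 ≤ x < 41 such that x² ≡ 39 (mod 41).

41 ≡ 1 (mod 4), so we find a root by search.
Trying successive values, 11² = 121 ≡ 39 (mod 41). The other root is 41 − 11 = 30.

11, 30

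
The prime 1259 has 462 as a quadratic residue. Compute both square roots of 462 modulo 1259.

592, 667

Since 1259 ≡ 3 (mod 4), a square root of 462 is 462^((1259+1)/4) = 462^315 mod 1259.
Repeated squaring: 462^2≡673, 462^4≡948, 462^8≡1037, 462^16≡183, 462^32≡755, 462^64≡957, 462^128≡556, 462^256≡681 (mod 1259).
462^315 = 462^(256+32+16+8+2+1) ≡ 592 (mod 1259).
Check: 592² = 350464 ≡ 462 (mod 1259). The two roots are 592 and 667.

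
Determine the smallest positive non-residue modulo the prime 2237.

(2/2237) = −1, so 2 is the smallest positive non-residue mod 2237.

2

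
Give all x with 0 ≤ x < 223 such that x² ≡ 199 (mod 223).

Since 223 ≡ 3 (mod 4), a square root of 199 is 199^((223+1)/4) = 199^56 mod 223.
Repeated squaring: 199^2≡130, 199^4≡175, 199^8≡74, 199^16≡124, 199^32≡212 (mod 223).
199^56 = 199^(32+16+8) ≡ 83 (mod 223).
Check: 83² = 6889 ≡ 199 (mod 223). The two roots are 83 and 140.

83, 140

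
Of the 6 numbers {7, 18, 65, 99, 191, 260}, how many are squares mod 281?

(7/281) = +1 → QR.
(18/281) = +1 → QR.
(65/281) = -1 → non-residue.
(99/281) = -1 → non-residue.
(191/281) = +1 → QR.
(260/281) = -1 → non-residue.
Total quadratic residues among the 6: 3.

3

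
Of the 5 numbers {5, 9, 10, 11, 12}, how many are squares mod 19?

3

(5/19) = +1 → QR.
(9/19) = +1 → QR.
(10/19) = -1 → non-residue.
(11/19) = +1 → QR.
(12/19) = -1 → non-residue.
Total quadratic residues among the 5: 3.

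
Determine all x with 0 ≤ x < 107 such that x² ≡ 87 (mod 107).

Since 107 ≡ 3 (mod 4), a square root of 87 is 87^((107+1)/4) = 87^27 mod 107.
Repeated squaring: 87^2≡79, 87^4≡35, 87^8≡48, 87^16≡57 (mod 107).
87^27 = 87^(16+8+2+1) ≡ 27 (mod 107).
Check: 27² = 729 ≡ 87 (mod 107). The two roots are 27 and 80.

27, 80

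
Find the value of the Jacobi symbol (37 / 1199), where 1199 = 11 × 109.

-1

Reciprocity: 37 ≡ 1 and 1199 ≡ 3 (mod 4), so (37/1199) = +(1199/37).
Reduce top mod 37: now compute (15/37).
Reciprocity: 15 ≡ 3 and 37 ≡ 1 (mod 4), so (15/37) = +(37/15).
Reduce top mod 15: now compute (7/15).
Reciprocity: 7 ≡ 3 and 15 ≡ 3 (mod 4), so (7/15) = −(15/7).
Reduce top mod 7: now compute (1/7).
Reached (1/7) = 1. Collecting the sign flips along the way, the symbol is -1.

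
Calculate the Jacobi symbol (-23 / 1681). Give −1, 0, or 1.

1

First reduce: -23 ≡ 1658 (mod 1681).
Pull out 2: since 1681 ≡ 1 (mod 8), (2/1681) = +1.
Reciprocity: 829 ≡ 1 and 1681 ≡ 1 (mod 4), so (829/1681) = +(1681/829).
Reduce top mod 829: now compute (23/829).
Reciprocity: 23 ≡ 3 and 829 ≡ 1 (mod 4), so (23/829) = +(829/23).
Reduce top mod 23: now compute (1/23).
Reached (1/23) = 1. Collecting the sign flips along the way, the symbol is +1.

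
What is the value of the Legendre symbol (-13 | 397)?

Euler's criterion: (-13/397) ≡ 384^198 (mod 397).
384^2 ≡ 169 (mod 397)
384^4 ≡ 374 (mod 397)
384^8 ≡ 132 (mod 397)
384^16 ≡ 353 (mod 397)
384^32 ≡ 348 (mod 397)
384^64 ≡ 19 (mod 397)
384^128 ≡ 361 (mod 397)
384^198 = 384^(128+64+4+2) ≡ 396 (mod 397).
Result is 396 ≡ −1, so (-13/397) = −1.

-1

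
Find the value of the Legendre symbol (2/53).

Pull out 2: since 53 ≡ 5 (mod 8), (2/53) = -1.
Reached (1/53) = 1. Collecting the sign flips along the way, the symbol is -1.

-1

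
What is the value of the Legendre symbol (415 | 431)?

-1

Reciprocity: 415 ≡ 3 and 431 ≡ 3 (mod 4), so (415/431) = −(431/415).
Reduce top mod 415: now compute (16/415).
Pull out 2^4: since 415 ≡ 7 (mod 8), (2/415) = +1, so (2/415)^4 = +1.
Reached (1/415) = 1. Collecting the sign flips along the way, the symbol is -1.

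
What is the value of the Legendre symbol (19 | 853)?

1

Euler's criterion: (19/853) ≡ 19^426 (mod 853).
19^2 ≡ 361 (mod 853)
19^4 ≡ 665 (mod 853)
19^8 ≡ 371 (mod 853)
19^16 ≡ 308 (mod 853)
19^32 ≡ 181 (mod 853)
19^64 ≡ 347 (mod 853)
19^128 ≡ 136 (mod 853)
19^256 ≡ 583 (mod 853)
19^426 = 19^(256+128+32+8+2) ≡ 1 (mod 853).
Result is 1, so (19/853) = 1.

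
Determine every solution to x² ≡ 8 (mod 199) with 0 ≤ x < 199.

40, 159

Since 199 ≡ 3 (mod 4), a square root of 8 is 8^((199+1)/4) = 8^50 mod 199.
Repeated squaring: 8^2≡64, 8^4≡116, 8^8≡123, 8^16≡5, 8^32≡25 (mod 199).
8^50 = 8^(32+16+2) ≡ 40 (mod 199).
Check: 40² = 1600 ≡ 8 (mod 199). The two roots are 40 and 159.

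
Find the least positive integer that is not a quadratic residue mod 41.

(2/41) = +1, so 2 is a residue.
(3/41) = −1, so 3 is the smallest positive non-residue mod 41.

3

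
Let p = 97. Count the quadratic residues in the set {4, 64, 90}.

2

(4/97) = +1 → QR.
(64/97) = +1 → QR.
(90/97) = -1 → non-residue.
Total quadratic residues among the 3: 2.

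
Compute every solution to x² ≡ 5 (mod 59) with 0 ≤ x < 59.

8, 51

Since 59 ≡ 3 (mod 4), a square root of 5 is 5^((59+1)/4) = 5^15 mod 59.
Repeated squaring: 5^2≡25, 5^4≡35, 5^8≡45 (mod 59).
5^15 = 5^(8+4+2+1) ≡ 51 (mod 59).
Check: 51² = 2601 ≡ 5 (mod 59). The two roots are 8 and 51.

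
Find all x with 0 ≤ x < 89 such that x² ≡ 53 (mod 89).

89 ≡ 1 (mod 4), so we find a root by search.
Trying successive values, 26² = 676 ≡ 53 (mod 89). The other root is 89 − 26 = 63.

26, 63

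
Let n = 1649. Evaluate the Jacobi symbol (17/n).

Reciprocity: 17 ≡ 1 and 1649 ≡ 1 (mod 4), so (17/1649) = +(1649/17).
Reduce top mod 17: now compute (0/17).
Top reduces to 0: gcd > 1, so the symbol is 0.

0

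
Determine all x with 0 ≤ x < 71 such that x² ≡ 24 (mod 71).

33, 38

Since 71 ≡ 3 (mod 4), a square root of 24 is 24^((71+1)/4) = 24^18 mod 71.
Repeated squaring: 24^2≡8, 24^4≡64, 24^8≡49, 24^16≡58 (mod 71).
24^18 = 24^(16+2) ≡ 38 (mod 71).
Check: 38² = 1444 ≡ 24 (mod 71). The two roots are 33 and 38.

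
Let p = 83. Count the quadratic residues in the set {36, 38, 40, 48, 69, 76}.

5

(36/83) = +1 → QR.
(38/83) = +1 → QR.
(40/83) = +1 → QR.
(48/83) = +1 → QR.
(69/83) = +1 → QR.
(76/83) = -1 → non-residue.
Total quadratic residues among the 6: 5.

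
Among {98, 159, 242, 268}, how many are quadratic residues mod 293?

1

(98/293) = -1 → non-residue.
(159/293) = -1 → non-residue.
(242/293) = -1 → non-residue.
(268/293) = +1 → QR.
Total quadratic residues among the 4: 1.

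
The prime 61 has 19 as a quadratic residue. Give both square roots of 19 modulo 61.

18, 43

61 ≡ 1 (mod 4), so we find a root by search.
Trying successive values, 18² = 324 ≡ 19 (mod 61). The other root is 61 − 18 = 43.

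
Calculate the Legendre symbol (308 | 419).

Pull out 2^2: since 419 ≡ 3 (mod 8), (2/419) = -1, so (2/419)^2 = +1.
Reciprocity: 77 ≡ 1 and 419 ≡ 3 (mod 4), so (77/419) = +(419/77).
Reduce top mod 77: now compute (34/77).
Pull out 2: since 77 ≡ 5 (mod 8), (2/77) = -1.
Reciprocity: 17 ≡ 1 and 77 ≡ 1 (mod 4), so (17/77) = +(77/17).
Reduce top mod 17: now compute (9/17).
Reciprocity: 9 ≡ 1 and 17 ≡ 1 (mod 4), so (9/17) = +(17/9).
Reduce top mod 9: now compute (8/9).
Pull out 2^3: since 9 ≡ 1 (mod 8), (2/9) = +1, so (2/9)^3 = +1.
Reached (1/9) = 1. Collecting the sign flips along the way, the symbol is -1.

-1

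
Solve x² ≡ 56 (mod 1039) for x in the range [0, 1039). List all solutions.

204, 835

Since 1039 ≡ 3 (mod 4), a square root of 56 is 56^((1039+1)/4) = 56^260 mod 1039.
Repeated squaring: 56^2≡19, 56^4≡361, 56^8≡446, 56^16≡467, 56^32≡938, 56^64≡850, 56^128≡395, 56^256≡175 (mod 1039).
56^260 = 56^(256+4) ≡ 835 (mod 1039).
Check: 835² = 697225 ≡ 56 (mod 1039). The two roots are 204 and 835.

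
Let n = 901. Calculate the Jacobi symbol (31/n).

Reciprocity: 31 ≡ 3 and 901 ≡ 1 (mod 4), so (31/901) = +(901/31).
Reduce top mod 31: now compute (2/31).
Pull out 2: since 31 ≡ 7 (mod 8), (2/31) = +1.
Reached (1/31) = 1. Collecting the sign flips along the way, the symbol is +1.

1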